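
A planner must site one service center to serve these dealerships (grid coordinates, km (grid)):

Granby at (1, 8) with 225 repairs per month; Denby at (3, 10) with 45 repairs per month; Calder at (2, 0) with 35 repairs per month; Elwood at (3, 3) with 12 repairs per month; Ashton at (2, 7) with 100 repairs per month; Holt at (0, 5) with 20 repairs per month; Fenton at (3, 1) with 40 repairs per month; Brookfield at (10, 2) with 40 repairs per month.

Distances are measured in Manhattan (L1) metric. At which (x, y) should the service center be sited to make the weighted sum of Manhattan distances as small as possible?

(2, 8)

Manhattan distance separates: Σwᵢ(|x−xᵢ|+|y−yᵢ|) = Σwᵢ|x−xᵢ| + Σwᵢ|y−yᵢ|, so x and y are optimised independently as 1-D weighted medians.
Total weight W = 517; half = 258.5.
x-coordinate, sorted with cumulative weight:
  x=0 (Holt, w=20) cum 20
  x=1 (Granby, w=225) cum 245
  x=2 (Calder, w=35) cum 280  ← median
  x=2 (Ashton, w=100) cum 380
  x=3 (Denby, w=45) cum 425
  x=3 (Elwood, w=12) cum 437
  x=3 (Fenton, w=40) cum 477
  x=10 (Brookfield, w=40) cum 517
⇒ x* = 2
y-coordinate, sorted with cumulative weight:
  y=0 (Calder, w=35) cum 35
  y=1 (Fenton, w=40) cum 75
  y=2 (Brookfield, w=40) cum 115
  y=3 (Elwood, w=12) cum 127
  y=5 (Holt, w=20) cum 147
  y=7 (Ashton, w=100) cum 247
  y=8 (Granby, w=225) cum 472  ← median
  y=10 (Denby, w=45) cum 517
⇒ y* = 8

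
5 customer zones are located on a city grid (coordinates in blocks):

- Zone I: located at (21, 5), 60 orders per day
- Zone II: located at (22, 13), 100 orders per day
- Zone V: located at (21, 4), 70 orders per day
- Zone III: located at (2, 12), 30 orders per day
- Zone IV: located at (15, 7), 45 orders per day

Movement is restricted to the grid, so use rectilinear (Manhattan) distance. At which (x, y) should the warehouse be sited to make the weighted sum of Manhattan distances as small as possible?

Manhattan distance separates: Σwᵢ(|x−xᵢ|+|y−yᵢ|) = Σwᵢ|x−xᵢ| + Σwᵢ|y−yᵢ|, so x and y are optimised independently as 1-D weighted medians.
Total weight W = 305; half = 152.5.
x-coordinate, sorted with cumulative weight:
  x=2 (Zone III, w=30) cum 30
  x=15 (Zone IV, w=45) cum 75
  x=21 (Zone I, w=60) cum 135
  x=21 (Zone V, w=70) cum 205  ← median
  x=22 (Zone II, w=100) cum 305
⇒ x* = 21
y-coordinate, sorted with cumulative weight:
  y=4 (Zone V, w=70) cum 70
  y=5 (Zone I, w=60) cum 130
  y=7 (Zone IV, w=45) cum 175  ← median
  y=12 (Zone III, w=30) cum 205
  y=13 (Zone II, w=100) cum 305
⇒ y* = 7

(21, 7)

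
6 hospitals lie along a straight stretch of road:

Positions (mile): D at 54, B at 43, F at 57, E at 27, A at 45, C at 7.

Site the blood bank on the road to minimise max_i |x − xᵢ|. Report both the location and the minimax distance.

location 32, max distance 25

The 1-center on a line is the midpoint of the two extreme points: leftmost at 7, rightmost at 57.
Optimal location = (7 + 57)/2 = 32; maximum distance = (57 − 7)/2 = 25.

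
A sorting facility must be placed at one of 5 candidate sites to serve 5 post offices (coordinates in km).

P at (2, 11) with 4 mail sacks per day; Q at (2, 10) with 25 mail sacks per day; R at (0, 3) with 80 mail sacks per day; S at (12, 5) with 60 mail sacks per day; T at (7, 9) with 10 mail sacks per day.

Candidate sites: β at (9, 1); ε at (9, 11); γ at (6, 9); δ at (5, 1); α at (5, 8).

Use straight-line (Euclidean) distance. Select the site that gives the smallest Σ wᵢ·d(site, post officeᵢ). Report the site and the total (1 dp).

Total weighted distance at each candidate:
  β (9, 1): total = 1453.9
  ε (9, 11): total = 1598.9
  γ (6, 9): total = 1242.5
  δ (5, 1): total = 1275.9
  α (5, 8): total = 1152.1
Minimum is at α with total 1152.1 km.

α, total 1152.1 km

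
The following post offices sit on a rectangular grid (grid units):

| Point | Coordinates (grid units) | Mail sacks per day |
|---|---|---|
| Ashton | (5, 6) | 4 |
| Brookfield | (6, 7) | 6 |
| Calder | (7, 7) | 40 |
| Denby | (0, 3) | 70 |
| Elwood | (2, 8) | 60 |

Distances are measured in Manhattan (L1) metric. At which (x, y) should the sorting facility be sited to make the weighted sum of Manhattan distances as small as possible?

Manhattan distance separates: Σwᵢ(|x−xᵢ|+|y−yᵢ|) = Σwᵢ|x−xᵢ| + Σwᵢ|y−yᵢ|, so x and y are optimised independently as 1-D weighted medians.
Total weight W = 180; half = 90.
x-coordinate, sorted with cumulative weight:
  x=0 (Denby, w=70) cum 70
  x=2 (Elwood, w=60) cum 130  ← median
  x=5 (Ashton, w=4) cum 134
  x=6 (Brookfield, w=6) cum 140
  x=7 (Calder, w=40) cum 180
⇒ x* = 2
y-coordinate, sorted with cumulative weight:
  y=3 (Denby, w=70) cum 70
  y=6 (Ashton, w=4) cum 74
  y=7 (Brookfield, w=6) cum 80
  y=7 (Calder, w=40) cum 120  ← median
  y=8 (Elwood, w=60) cum 180
⇒ y* = 7

(2, 7)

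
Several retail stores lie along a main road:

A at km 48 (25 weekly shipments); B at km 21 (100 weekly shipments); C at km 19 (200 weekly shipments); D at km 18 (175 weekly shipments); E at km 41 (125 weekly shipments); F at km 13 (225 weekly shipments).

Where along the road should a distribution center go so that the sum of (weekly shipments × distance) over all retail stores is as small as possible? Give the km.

x = 19

For a sum of weighted absolute distances on a line, the optimum is the weighted median (not the mean). Total weight W = 850; half-weight = 425.
Sort by position and accumulate weight:
  km 13 (F, w=225) → cum 225
  km 18 (D, w=175) → cum 400
  km 19 (C, w=200) → cum 600  ≥ 425 → median here
  km 21 (B, w=100) → cum 700
  km 41 (E, w=125) → cum 825
  km 48 (A, w=25) → cum 850
Optimal location: km 19.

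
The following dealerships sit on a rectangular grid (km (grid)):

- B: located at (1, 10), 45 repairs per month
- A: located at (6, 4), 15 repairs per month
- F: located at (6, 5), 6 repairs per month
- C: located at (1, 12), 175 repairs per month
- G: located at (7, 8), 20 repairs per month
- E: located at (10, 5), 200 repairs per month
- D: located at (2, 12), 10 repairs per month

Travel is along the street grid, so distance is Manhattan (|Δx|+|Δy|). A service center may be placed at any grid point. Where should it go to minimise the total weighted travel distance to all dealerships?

(6, 8)

Manhattan distance separates: Σwᵢ(|x−xᵢ|+|y−yᵢ|) = Σwᵢ|x−xᵢ| + Σwᵢ|y−yᵢ|, so x and y are optimised independently as 1-D weighted medians.
Total weight W = 471; half = 235.5.
x-coordinate, sorted with cumulative weight:
  x=1 (B, w=45) cum 45
  x=1 (C, w=175) cum 220
  x=2 (D, w=10) cum 230
  x=6 (A, w=15) cum 245  ← median
  x=6 (F, w=6) cum 251
  x=7 (G, w=20) cum 271
  x=10 (E, w=200) cum 471
⇒ x* = 6
y-coordinate, sorted with cumulative weight:
  y=4 (A, w=15) cum 15
  y=5 (F, w=6) cum 21
  y=5 (E, w=200) cum 221
  y=8 (G, w=20) cum 241  ← median
  y=10 (B, w=45) cum 286
  y=12 (C, w=175) cum 461
  y=12 (D, w=10) cum 471
⇒ y* = 8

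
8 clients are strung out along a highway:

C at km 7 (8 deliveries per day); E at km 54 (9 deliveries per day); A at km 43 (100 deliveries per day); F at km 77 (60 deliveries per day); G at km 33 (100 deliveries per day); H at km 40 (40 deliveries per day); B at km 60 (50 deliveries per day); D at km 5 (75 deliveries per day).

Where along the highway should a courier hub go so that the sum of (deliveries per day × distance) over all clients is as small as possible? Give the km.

For a sum of weighted absolute distances on a line, the optimum is the weighted median (not the mean). Total weight W = 442; half-weight = 221.
Sort by position and accumulate weight:
  km 5 (D, w=75) → cum 75
  km 7 (C, w=8) → cum 83
  km 33 (G, w=100) → cum 183
  km 40 (H, w=40) → cum 223  ≥ 221 → median here
  km 43 (A, w=100) → cum 323
  km 54 (E, w=9) → cum 332
  km 60 (B, w=50) → cum 382
  km 77 (F, w=60) → cum 442
Optimal location: km 40.

x = 40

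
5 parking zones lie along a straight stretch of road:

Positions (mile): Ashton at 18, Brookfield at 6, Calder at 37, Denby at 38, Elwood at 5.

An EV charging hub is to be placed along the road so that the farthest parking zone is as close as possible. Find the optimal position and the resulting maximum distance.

location 21.5, max distance 16.5

The 1-center on a line is the midpoint of the two extreme points: leftmost at 5, rightmost at 38.
Optimal location = (5 + 38)/2 = 21.5; maximum distance = (38 − 5)/2 = 16.5.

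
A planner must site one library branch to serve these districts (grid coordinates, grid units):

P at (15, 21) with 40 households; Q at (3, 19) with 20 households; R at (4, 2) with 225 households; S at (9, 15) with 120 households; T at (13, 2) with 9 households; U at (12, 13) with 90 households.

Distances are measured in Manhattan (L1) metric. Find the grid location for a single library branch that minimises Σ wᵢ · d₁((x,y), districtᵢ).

Manhattan distance separates: Σwᵢ(|x−xᵢ|+|y−yᵢ|) = Σwᵢ|x−xᵢ| + Σwᵢ|y−yᵢ|, so x and y are optimised independently as 1-D weighted medians.
Total weight W = 504; half = 252.
x-coordinate, sorted with cumulative weight:
  x=3 (Q, w=20) cum 20
  x=4 (R, w=225) cum 245
  x=9 (S, w=120) cum 365  ← median
  x=12 (U, w=90) cum 455
  x=13 (T, w=9) cum 464
  x=15 (P, w=40) cum 504
⇒ x* = 9
y-coordinate, sorted with cumulative weight:
  y=2 (R, w=225) cum 225
  y=2 (T, w=9) cum 234
  y=13 (U, w=90) cum 324  ← median
  y=15 (S, w=120) cum 444
  y=19 (Q, w=20) cum 464
  y=21 (P, w=40) cum 504
⇒ y* = 13

(9, 13)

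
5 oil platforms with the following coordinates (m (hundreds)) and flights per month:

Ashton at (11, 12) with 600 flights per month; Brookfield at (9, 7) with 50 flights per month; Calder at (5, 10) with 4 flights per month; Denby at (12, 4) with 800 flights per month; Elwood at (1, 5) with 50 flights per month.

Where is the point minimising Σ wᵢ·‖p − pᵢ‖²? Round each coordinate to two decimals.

The minimiser of Σwᵢ‖p−pᵢ‖² is the weighted centroid p* = (Σwᵢpᵢ)/(Σwᵢ).
Σwᵢ = 1504.
Σwᵢxᵢ = 600·11 + 50·9 + 4·5 + 800·12 + 50·1 = 16720.
Σwᵢyᵢ = 600·12 + 50·7 + 4·10 + 800·4 + 50·5 = 11040.
x* = 16720/1504 = 11.12, y* = 11040/1504 = 7.34.

(11.12, 7.34)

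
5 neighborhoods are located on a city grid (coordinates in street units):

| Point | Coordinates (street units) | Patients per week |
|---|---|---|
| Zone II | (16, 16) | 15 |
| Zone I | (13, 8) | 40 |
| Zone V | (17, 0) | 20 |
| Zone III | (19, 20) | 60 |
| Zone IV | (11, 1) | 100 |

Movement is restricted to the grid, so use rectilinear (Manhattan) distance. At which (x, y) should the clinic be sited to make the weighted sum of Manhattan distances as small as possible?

Manhattan distance separates: Σwᵢ(|x−xᵢ|+|y−yᵢ|) = Σwᵢ|x−xᵢ| + Σwᵢ|y−yᵢ|, so x and y are optimised independently as 1-D weighted medians.
Total weight W = 235; half = 117.5.
x-coordinate, sorted with cumulative weight:
  x=11 (Zone IV, w=100) cum 100
  x=13 (Zone I, w=40) cum 140  ← median
  x=16 (Zone II, w=15) cum 155
  x=17 (Zone V, w=20) cum 175
  x=19 (Zone III, w=60) cum 235
⇒ x* = 13
y-coordinate, sorted with cumulative weight:
  y=0 (Zone V, w=20) cum 20
  y=1 (Zone IV, w=100) cum 120  ← median
  y=8 (Zone I, w=40) cum 160
  y=16 (Zone II, w=15) cum 175
  y=20 (Zone III, w=60) cum 235
⇒ y* = 1

(13, 1)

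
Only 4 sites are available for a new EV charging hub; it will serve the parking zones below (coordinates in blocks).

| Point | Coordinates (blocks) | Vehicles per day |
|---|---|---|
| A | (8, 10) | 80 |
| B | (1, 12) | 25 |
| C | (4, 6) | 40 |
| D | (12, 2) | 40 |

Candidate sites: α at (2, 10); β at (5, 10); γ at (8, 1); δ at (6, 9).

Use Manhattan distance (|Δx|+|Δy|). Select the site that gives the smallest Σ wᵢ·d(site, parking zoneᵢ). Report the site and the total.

Total weighted distance at each candidate:
  α (2, 10): total = 1515
  β (5, 10): total = 1190
  γ (8, 1): total = 1730
  δ (6, 9): total = 1160
Minimum is at δ with total 1160 blocks.

δ, total 1160 blocks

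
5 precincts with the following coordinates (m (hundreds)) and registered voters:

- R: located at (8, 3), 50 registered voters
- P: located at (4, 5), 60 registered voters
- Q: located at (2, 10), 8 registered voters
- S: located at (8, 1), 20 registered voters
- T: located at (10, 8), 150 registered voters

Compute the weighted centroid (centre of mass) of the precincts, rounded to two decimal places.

The minimiser of Σwᵢ‖p−pᵢ‖² is the weighted centroid p* = (Σwᵢpᵢ)/(Σwᵢ).
Σwᵢ = 288.
Σwᵢxᵢ = 50·8 + 60·4 + 8·2 + 20·8 + 150·10 = 2316.
Σwᵢyᵢ = 50·3 + 60·5 + 8·10 + 20·1 + 150·8 = 1750.
x* = 2316/288 = 8.04, y* = 1750/288 = 6.08.

(8.04, 6.08)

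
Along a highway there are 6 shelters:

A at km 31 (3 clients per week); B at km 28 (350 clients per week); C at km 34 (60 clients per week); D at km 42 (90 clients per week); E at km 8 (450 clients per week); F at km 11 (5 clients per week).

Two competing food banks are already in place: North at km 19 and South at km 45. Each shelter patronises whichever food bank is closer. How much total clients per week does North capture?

The indifferent point is the midpoint (19+45)/2 = 32; shelters left of it (closer to North at 19) go to North, those right go to South.
  E at 8 (w=450) → North
  F at 11 (w=5) → North
  B at 28 (w=350) → North
  A at 31 (w=3) → North
  C at 34 (w=60) → South
  D at 42 (w=90) → South
North captures 808; South captures 150.

808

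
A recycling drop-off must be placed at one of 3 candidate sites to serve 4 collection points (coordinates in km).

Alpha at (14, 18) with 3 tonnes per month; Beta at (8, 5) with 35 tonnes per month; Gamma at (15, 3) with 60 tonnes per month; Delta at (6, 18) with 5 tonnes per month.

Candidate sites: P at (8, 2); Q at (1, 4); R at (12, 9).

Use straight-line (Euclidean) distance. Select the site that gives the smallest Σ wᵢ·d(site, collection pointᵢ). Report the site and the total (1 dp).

P, total 661.2 km

Total weighted distance at each candidate:
  P (8, 2): total = 661.2
  Q (1, 4): total = 1221.3
  R (12, 9): total = 682.2
Minimum is at P with total 661.2 km.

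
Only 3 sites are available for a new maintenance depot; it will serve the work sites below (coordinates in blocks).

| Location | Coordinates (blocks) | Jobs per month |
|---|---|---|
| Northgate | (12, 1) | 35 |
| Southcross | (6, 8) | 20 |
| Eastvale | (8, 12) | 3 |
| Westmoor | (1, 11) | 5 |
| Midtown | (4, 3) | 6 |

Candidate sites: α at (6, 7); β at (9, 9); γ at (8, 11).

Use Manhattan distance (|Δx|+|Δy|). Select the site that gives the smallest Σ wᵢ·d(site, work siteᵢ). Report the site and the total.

α, total 542 blocks

Total weighted distance at each candidate:
  α (6, 7): total = 542
  β (9, 9): total = 593
  γ (8, 11): total = 700
Minimum is at α with total 542 blocks.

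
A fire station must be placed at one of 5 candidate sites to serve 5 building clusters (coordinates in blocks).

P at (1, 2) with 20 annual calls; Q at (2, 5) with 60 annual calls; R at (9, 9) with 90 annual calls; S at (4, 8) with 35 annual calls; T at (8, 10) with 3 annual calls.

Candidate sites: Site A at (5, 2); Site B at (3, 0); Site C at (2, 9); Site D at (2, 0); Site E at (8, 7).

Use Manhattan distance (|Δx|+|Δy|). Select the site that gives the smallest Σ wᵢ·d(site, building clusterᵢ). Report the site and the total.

Site C, total 1156 blocks

Total weighted distance at each candidate:
  Site A (5, 2): total = 1708
  Site B (3, 0): total = 2150
  Site C (2, 9): total = 1156
  Site D (2, 0): total = 2198
  Site E (8, 7): total = 1174
Minimum is at Site C with total 1156 blocks.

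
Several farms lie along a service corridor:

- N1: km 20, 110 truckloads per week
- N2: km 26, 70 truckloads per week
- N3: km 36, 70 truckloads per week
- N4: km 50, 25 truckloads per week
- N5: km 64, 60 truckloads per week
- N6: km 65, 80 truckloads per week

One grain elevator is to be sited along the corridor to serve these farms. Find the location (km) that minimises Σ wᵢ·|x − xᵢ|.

x = 36

For a sum of weighted absolute distances on a line, the optimum is the weighted median (not the mean). Total weight W = 415; half-weight = 207.5.
Sort by position and accumulate weight:
  km 20 (N1, w=110) → cum 110
  km 26 (N2, w=70) → cum 180
  km 36 (N3, w=70) → cum 250  ≥ 207.5 → median here
  km 50 (N4, w=25) → cum 275
  km 64 (N5, w=60) → cum 335
  km 65 (N6, w=80) → cum 415
Optimal location: km 36.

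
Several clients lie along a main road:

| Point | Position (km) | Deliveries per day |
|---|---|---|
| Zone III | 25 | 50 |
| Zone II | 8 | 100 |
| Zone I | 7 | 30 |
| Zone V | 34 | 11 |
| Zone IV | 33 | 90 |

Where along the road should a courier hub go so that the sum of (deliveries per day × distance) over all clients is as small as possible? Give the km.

x = 25

For a sum of weighted absolute distances on a line, the optimum is the weighted median (not the mean). Total weight W = 281; half-weight = 140.5.
Sort by position and accumulate weight:
  km 7 (Zone I, w=30) → cum 30
  km 8 (Zone II, w=100) → cum 130
  km 25 (Zone III, w=50) → cum 180  ≥ 140.5 → median here
  km 33 (Zone IV, w=90) → cum 270
  km 34 (Zone V, w=11) → cum 281
Optimal location: km 25.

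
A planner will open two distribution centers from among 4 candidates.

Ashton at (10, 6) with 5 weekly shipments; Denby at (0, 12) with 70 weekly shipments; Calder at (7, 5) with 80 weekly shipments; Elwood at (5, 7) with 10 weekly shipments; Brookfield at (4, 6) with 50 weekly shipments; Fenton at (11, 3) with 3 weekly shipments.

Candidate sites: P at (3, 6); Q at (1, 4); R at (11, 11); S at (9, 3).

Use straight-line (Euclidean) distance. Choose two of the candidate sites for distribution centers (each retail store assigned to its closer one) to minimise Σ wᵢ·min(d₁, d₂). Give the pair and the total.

{P, S}, total 790.0

Evaluate every pair (each demand assigned to the nearer of the two):
  {P, S}: total = 790.0
  {P, R}: total = 921.3
  {P, Q}: total = 932.4
  {Q, S}: total = 1042.7
  {Q, R}: total = 1330.8
  {R, S}: total = 1369.4
Best pair: {P, S} with total 790.0.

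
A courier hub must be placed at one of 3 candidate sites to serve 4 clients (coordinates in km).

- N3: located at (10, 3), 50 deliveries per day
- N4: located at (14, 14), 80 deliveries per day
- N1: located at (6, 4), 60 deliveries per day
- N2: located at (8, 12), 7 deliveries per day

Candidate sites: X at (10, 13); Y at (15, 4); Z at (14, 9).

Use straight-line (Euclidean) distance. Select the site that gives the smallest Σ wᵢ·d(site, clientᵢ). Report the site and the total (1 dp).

Total weighted distance at each candidate:
  X (10, 13): total = 1436.4
  Y (15, 4): total = 1673.4
  Z (14, 9): total = 1373.6
Minimum is at Z with total 1373.6 km.

Z, total 1373.6 km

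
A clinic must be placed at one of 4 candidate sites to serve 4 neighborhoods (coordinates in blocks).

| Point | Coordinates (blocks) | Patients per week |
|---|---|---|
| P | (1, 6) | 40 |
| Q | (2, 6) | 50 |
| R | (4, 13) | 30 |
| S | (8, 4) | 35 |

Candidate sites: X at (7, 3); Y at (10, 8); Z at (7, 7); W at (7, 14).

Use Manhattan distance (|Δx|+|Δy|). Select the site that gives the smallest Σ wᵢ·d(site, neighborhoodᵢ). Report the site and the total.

Z, total 990 blocks

Total weighted distance at each candidate:
  X (7, 3): total = 1220
  Y (10, 8): total = 1480
  Z (7, 7): total = 990
  W (7, 14): total = 1715
Minimum is at Z with total 990 blocks.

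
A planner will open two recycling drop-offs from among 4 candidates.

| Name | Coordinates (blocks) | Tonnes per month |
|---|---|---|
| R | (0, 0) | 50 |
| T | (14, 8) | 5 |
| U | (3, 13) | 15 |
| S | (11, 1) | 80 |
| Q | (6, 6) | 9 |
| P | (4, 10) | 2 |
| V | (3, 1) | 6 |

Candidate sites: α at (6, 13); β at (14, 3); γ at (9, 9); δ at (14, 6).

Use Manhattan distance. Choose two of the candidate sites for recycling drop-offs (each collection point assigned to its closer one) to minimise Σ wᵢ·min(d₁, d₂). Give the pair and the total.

Evaluate every pair (each demand assigned to the nearer of the two):
  {α, β}: total = 1471
  {β, γ}: total = 1569
  {β, δ}: total = 1708
  {α, δ}: total = 1808
  {γ, δ}: total = 1850
  {α, γ}: total = 1923
Best pair: {α, β} with total 1471.

{α, β}, total 1471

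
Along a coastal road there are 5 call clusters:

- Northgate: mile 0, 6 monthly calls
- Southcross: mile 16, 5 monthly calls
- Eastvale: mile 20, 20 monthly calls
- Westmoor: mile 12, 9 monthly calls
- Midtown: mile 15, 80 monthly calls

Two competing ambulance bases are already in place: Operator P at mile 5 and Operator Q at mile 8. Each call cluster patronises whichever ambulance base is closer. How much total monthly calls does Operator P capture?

6

The indifferent point is the midpoint (5+8)/2 = 6.5; call clusters left of it (closer to Operator P at 5) go to Operator P, those right go to Operator Q.
  Northgate at 0 (w=6) → Operator P
  Westmoor at 12 (w=9) → Operator Q
  Midtown at 15 (w=80) → Operator Q
  Southcross at 16 (w=5) → Operator Q
  Eastvale at 20 (w=20) → Operator Q
Operator P captures 6; Operator Q captures 114.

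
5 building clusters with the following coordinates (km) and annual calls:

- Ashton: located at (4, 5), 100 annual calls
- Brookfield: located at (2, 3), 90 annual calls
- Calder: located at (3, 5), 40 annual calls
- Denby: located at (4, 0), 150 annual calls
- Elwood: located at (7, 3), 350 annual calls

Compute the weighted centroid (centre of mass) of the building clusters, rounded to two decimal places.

(5.14, 2.77)

The minimiser of Σwᵢ‖p−pᵢ‖² is the weighted centroid p* = (Σwᵢpᵢ)/(Σwᵢ).
Σwᵢ = 730.
Σwᵢxᵢ = 100·4 + 90·2 + 40·3 + 150·4 + 350·7 = 3750.
Σwᵢyᵢ = 100·5 + 90·3 + 40·5 + 150·0 + 350·3 = 2020.
x* = 3750/730 = 5.14, y* = 2020/730 = 2.77.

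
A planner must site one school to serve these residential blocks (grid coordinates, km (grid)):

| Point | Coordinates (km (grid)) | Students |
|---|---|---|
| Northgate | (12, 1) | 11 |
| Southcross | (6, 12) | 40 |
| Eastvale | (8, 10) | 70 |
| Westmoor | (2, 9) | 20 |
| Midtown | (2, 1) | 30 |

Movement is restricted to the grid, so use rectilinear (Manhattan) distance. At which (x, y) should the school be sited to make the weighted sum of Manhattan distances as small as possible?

(6, 10)

Manhattan distance separates: Σwᵢ(|x−xᵢ|+|y−yᵢ|) = Σwᵢ|x−xᵢ| + Σwᵢ|y−yᵢ|, so x and y are optimised independently as 1-D weighted medians.
Total weight W = 171; half = 85.5.
x-coordinate, sorted with cumulative weight:
  x=2 (Westmoor, w=20) cum 20
  x=2 (Midtown, w=30) cum 50
  x=6 (Southcross, w=40) cum 90  ← median
  x=8 (Eastvale, w=70) cum 160
  x=12 (Northgate, w=11) cum 171
⇒ x* = 6
y-coordinate, sorted with cumulative weight:
  y=1 (Northgate, w=11) cum 11
  y=1 (Midtown, w=30) cum 41
  y=9 (Westmoor, w=20) cum 61
  y=10 (Eastvale, w=70) cum 131  ← median
  y=12 (Southcross, w=40) cum 171
⇒ y* = 10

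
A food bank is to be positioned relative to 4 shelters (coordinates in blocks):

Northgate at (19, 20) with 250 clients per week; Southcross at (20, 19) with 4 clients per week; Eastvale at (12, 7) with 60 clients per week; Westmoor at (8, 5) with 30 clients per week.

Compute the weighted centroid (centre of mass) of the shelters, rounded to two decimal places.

The minimiser of Σwᵢ‖p−pᵢ‖² is the weighted centroid p* = (Σwᵢpᵢ)/(Σwᵢ).
Σwᵢ = 344.
Σwᵢxᵢ = 250·19 + 4·20 + 60·12 + 30·8 = 5790.
Σwᵢyᵢ = 250·20 + 4·19 + 60·7 + 30·5 = 5646.
x* = 5790/344 = 16.83, y* = 5646/344 = 16.41.

(16.83, 16.41)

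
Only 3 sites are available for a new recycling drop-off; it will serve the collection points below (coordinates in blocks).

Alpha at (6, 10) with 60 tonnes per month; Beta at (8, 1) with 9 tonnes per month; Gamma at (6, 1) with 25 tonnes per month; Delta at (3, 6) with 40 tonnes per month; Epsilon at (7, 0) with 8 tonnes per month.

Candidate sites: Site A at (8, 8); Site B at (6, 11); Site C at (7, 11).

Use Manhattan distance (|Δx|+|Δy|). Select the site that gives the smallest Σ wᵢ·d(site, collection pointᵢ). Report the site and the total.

Site B, total 834 blocks

Total weighted distance at each candidate:
  Site A (8, 8): total = 880
  Site B (6, 11): total = 834
  Site C (7, 11): total = 942
Minimum is at Site B with total 834 blocks.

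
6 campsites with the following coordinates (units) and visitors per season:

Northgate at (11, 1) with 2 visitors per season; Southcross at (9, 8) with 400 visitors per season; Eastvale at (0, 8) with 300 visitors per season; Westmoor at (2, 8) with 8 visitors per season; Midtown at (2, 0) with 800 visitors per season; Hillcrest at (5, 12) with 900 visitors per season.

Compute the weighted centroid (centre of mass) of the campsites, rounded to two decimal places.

The minimiser of Σwᵢ‖p−pᵢ‖² is the weighted centroid p* = (Σwᵢpᵢ)/(Σwᵢ).
Σwᵢ = 2410.
Σwᵢxᵢ = 2·11 + 400·9 + 300·0 + 8·2 + 800·2 + 900·5 = 9738.
Σwᵢyᵢ = 2·1 + 400·8 + 300·8 + 8·8 + 800·0 + 900·12 = 16466.
x* = 9738/2410 = 4.04, y* = 16466/2410 = 6.83.

(4.04, 6.83)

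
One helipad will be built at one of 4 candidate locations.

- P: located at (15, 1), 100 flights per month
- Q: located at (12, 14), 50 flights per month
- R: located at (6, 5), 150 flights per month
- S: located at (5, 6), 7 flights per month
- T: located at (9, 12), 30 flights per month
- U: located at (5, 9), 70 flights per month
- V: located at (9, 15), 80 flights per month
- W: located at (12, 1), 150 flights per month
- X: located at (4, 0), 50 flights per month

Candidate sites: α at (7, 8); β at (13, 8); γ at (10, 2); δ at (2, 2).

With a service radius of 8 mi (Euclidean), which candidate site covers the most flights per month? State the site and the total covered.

Coverage radius r = 8 mi; a point is covered iff (Δx)²+(Δy)² ≤ 8² = 64.
  α (7, 8): covers {Q, R, S, T, U, V} → 387
  β (13, 8): covers {P, Q, R, T, W} → 480
  γ (10, 2): covers {P, R, S, W, X} → 457
  δ (2, 2): covers {R, S, U, X} → 277
Maximum coverage at β: 480 flights per month.

β, covering 480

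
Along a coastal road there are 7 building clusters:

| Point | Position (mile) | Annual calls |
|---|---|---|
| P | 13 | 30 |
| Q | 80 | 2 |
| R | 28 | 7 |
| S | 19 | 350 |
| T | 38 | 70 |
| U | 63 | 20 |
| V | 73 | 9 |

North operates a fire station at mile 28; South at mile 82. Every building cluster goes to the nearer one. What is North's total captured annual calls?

457

The indifferent point is the midpoint (28+82)/2 = 55; building clusters left of it (closer to North at 28) go to North, those right go to South.
  P at 13 (w=30) → North
  S at 19 (w=350) → North
  R at 28 (w=7) → North
  T at 38 (w=70) → North
  U at 63 (w=20) → South
  V at 73 (w=9) → South
  Q at 80 (w=2) → South
North captures 457; South captures 31.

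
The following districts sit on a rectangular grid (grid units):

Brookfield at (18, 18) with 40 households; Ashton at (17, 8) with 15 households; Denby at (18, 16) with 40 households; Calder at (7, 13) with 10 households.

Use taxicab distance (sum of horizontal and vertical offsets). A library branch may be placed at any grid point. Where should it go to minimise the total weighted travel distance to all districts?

(18, 16)

Manhattan distance separates: Σwᵢ(|x−xᵢ|+|y−yᵢ|) = Σwᵢ|x−xᵢ| + Σwᵢ|y−yᵢ|, so x and y are optimised independently as 1-D weighted medians.
Total weight W = 105; half = 52.5.
x-coordinate, sorted with cumulative weight:
  x=7 (Calder, w=10) cum 10
  x=17 (Ashton, w=15) cum 25
  x=18 (Brookfield, w=40) cum 65  ← median
  x=18 (Denby, w=40) cum 105
⇒ x* = 18
y-coordinate, sorted with cumulative weight:
  y=8 (Ashton, w=15) cum 15
  y=13 (Calder, w=10) cum 25
  y=16 (Denby, w=40) cum 65  ← median
  y=18 (Brookfield, w=40) cum 105
⇒ y* = 16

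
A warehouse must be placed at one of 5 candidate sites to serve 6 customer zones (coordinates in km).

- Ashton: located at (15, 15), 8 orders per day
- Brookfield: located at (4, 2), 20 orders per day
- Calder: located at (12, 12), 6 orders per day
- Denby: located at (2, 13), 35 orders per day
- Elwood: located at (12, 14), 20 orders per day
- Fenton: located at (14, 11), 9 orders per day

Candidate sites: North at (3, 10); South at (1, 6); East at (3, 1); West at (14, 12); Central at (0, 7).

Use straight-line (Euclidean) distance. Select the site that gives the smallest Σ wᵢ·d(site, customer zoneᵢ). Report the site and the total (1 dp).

North, total 727.6 km

Total weighted distance at each candidate:
  North (3, 10): total = 727.6
  South (1, 6): total = 953.2
  East (3, 1): total = 1132.6
  West (14, 12): total = 807.2
  Central (0, 7): total = 972.3
Minimum is at North with total 727.6 km.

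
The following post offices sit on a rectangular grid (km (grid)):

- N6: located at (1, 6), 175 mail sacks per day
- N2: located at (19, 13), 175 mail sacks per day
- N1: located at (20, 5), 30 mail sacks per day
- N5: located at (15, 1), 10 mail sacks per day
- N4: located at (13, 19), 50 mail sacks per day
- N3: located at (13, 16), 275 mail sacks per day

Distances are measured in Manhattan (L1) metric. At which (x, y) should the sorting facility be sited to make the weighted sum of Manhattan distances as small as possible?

Manhattan distance separates: Σwᵢ(|x−xᵢ|+|y−yᵢ|) = Σwᵢ|x−xᵢ| + Σwᵢ|y−yᵢ|, so x and y are optimised independently as 1-D weighted medians.
Total weight W = 715; half = 357.5.
x-coordinate, sorted with cumulative weight:
  x=1 (N6, w=175) cum 175
  x=13 (N4, w=50) cum 225
  x=13 (N3, w=275) cum 500  ← median
  x=15 (N5, w=10) cum 510
  x=19 (N2, w=175) cum 685
  x=20 (N1, w=30) cum 715
⇒ x* = 13
y-coordinate, sorted with cumulative weight:
  y=1 (N5, w=10) cum 10
  y=5 (N1, w=30) cum 40
  y=6 (N6, w=175) cum 215
  y=13 (N2, w=175) cum 390  ← median
  y=16 (N3, w=275) cum 665
  y=19 (N4, w=50) cum 715
⇒ y* = 13

(13, 13)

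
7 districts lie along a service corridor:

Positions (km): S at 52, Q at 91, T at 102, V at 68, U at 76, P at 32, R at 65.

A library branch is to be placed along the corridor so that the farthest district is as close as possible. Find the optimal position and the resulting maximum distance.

location 67, max distance 35

The 1-center on a line is the midpoint of the two extreme points: leftmost at 32, rightmost at 102.
Optimal location = (32 + 102)/2 = 67; maximum distance = (102 − 32)/2 = 35.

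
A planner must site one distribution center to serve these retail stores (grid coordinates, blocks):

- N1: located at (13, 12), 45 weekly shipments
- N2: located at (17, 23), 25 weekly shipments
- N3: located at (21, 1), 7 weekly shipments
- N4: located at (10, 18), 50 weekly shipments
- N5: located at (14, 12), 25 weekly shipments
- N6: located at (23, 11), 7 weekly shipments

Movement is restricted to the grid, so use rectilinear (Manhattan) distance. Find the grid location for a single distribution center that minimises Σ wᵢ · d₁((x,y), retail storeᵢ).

Manhattan distance separates: Σwᵢ(|x−xᵢ|+|y−yᵢ|) = Σwᵢ|x−xᵢ| + Σwᵢ|y−yᵢ|, so x and y are optimised independently as 1-D weighted medians.
Total weight W = 159; half = 79.5.
x-coordinate, sorted with cumulative weight:
  x=10 (N4, w=50) cum 50
  x=13 (N1, w=45) cum 95  ← median
  x=14 (N5, w=25) cum 120
  x=17 (N2, w=25) cum 145
  x=21 (N3, w=7) cum 152
  x=23 (N6, w=7) cum 159
⇒ x* = 13
y-coordinate, sorted with cumulative weight:
  y=1 (N3, w=7) cum 7
  y=11 (N6, w=7) cum 14
  y=12 (N1, w=45) cum 59
  y=12 (N5, w=25) cum 84  ← median
  y=18 (N4, w=50) cum 134
  y=23 (N2, w=25) cum 159
⇒ y* = 12

(13, 12)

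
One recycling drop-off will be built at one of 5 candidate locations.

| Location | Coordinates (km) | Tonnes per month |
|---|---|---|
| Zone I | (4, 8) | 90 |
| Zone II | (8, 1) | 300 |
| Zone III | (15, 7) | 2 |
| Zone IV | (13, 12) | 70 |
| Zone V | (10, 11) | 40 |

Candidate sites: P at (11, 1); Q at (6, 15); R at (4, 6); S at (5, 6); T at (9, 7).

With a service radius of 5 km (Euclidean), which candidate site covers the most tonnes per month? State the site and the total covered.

Coverage radius r = 5 km; a point is covered iff (Δx)²+(Δy)² ≤ 5² = 25.
  P (11, 1): covers {Zone II} → 300
  Q (6, 15): covers {none} → 0
  R (4, 6): covers {Zone I} → 90
  S (5, 6): covers {Zone I} → 90
  T (9, 7): covers {Zone V} → 40
Maximum coverage at P: 300 tonnes per month.

P, covering 300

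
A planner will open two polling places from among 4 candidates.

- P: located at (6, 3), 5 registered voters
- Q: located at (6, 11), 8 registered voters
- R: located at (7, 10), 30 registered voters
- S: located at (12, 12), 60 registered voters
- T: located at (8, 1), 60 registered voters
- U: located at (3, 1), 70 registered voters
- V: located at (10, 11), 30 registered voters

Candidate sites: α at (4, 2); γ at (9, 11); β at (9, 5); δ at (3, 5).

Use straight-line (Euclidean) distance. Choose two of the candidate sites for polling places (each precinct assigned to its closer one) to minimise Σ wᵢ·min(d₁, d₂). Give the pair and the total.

{α, γ}, total 668.4

Evaluate every pair (each demand assigned to the nearer of the two):
  {α, γ}: total = 668.4
  {γ, δ}: total = 993.0
  {γ, β}: total = 1081.0
  {α, β}: total = 1212.2
  {β, δ}: total = 1400.1
  {α, δ}: total = 1564.0
Best pair: {α, γ} with total 668.4.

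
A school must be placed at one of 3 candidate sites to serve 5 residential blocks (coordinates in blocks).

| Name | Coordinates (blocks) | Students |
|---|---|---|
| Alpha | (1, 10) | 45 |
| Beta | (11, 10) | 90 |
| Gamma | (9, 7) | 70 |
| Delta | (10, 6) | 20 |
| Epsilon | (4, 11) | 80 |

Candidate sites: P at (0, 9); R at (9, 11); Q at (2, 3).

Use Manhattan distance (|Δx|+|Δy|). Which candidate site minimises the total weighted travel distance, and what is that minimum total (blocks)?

Total weighted distance at each candidate:
  P (0, 9): total = 2680
  R (9, 11): total = 1475
  Q (2, 3): total = 3590
Minimum is at R with total 1475 blocks.

R, total 1475 blocks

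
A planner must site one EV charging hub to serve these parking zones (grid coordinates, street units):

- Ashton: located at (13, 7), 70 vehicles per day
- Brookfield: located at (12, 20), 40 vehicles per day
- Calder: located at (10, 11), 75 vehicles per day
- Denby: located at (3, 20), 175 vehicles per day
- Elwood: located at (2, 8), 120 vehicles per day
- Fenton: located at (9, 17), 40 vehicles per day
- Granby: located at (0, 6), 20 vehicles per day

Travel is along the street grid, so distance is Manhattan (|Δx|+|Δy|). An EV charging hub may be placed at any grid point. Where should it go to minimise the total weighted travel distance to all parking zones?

(3, 11)

Manhattan distance separates: Σwᵢ(|x−xᵢ|+|y−yᵢ|) = Σwᵢ|x−xᵢ| + Σwᵢ|y−yᵢ|, so x and y are optimised independently as 1-D weighted medians.
Total weight W = 540; half = 270.
x-coordinate, sorted with cumulative weight:
  x=0 (Granby, w=20) cum 20
  x=2 (Elwood, w=120) cum 140
  x=3 (Denby, w=175) cum 315  ← median
  x=9 (Fenton, w=40) cum 355
  x=10 (Calder, w=75) cum 430
  x=12 (Brookfield, w=40) cum 470
  x=13 (Ashton, w=70) cum 540
⇒ x* = 3
y-coordinate, sorted with cumulative weight:
  y=6 (Granby, w=20) cum 20
  y=7 (Ashton, w=70) cum 90
  y=8 (Elwood, w=120) cum 210
  y=11 (Calder, w=75) cum 285  ← median
  y=17 (Fenton, w=40) cum 325
  y=20 (Brookfield, w=40) cum 365
  y=20 (Denby, w=175) cum 540
⇒ y* = 11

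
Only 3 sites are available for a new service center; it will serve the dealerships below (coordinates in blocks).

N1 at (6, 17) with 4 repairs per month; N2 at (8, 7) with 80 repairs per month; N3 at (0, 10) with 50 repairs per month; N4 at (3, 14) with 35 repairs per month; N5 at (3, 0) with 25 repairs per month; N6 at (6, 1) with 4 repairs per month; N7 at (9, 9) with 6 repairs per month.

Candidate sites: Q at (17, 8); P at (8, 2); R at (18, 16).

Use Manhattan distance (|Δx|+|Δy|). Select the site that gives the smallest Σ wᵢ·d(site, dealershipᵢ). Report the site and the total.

P, total 2098 blocks

Total weighted distance at each candidate:
  Q (17, 8): total = 3206
  P (8, 2): total = 2098
  R (18, 16): total = 4346
Minimum is at P with total 2098 blocks.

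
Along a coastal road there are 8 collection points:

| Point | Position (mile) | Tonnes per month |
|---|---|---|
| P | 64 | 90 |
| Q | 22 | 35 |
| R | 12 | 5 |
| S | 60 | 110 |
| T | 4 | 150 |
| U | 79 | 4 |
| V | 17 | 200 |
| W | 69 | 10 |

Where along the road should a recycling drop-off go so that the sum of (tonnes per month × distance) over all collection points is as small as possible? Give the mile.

For a sum of weighted absolute distances on a line, the optimum is the weighted median (not the mean). Total weight W = 604; half-weight = 302.
Sort by position and accumulate weight:
  mile 4 (T, w=150) → cum 150
  mile 12 (R, w=5) → cum 155
  mile 17 (V, w=200) → cum 355  ≥ 302 → median here
  mile 22 (Q, w=35) → cum 390
  mile 60 (S, w=110) → cum 500
  mile 64 (P, w=90) → cum 590
  mile 69 (W, w=10) → cum 600
  mile 79 (U, w=4) → cum 604
Optimal location: mile 17.

x = 17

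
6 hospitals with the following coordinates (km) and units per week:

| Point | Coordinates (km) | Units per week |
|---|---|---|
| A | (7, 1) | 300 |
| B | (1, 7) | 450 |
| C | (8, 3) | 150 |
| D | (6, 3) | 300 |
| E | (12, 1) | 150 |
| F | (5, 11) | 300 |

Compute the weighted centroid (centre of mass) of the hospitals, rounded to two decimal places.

The minimiser of Σwᵢ‖p−pᵢ‖² is the weighted centroid p* = (Σwᵢpᵢ)/(Σwᵢ).
Σwᵢ = 1650.
Σwᵢxᵢ = 300·7 + 450·1 + 150·8 + 300·6 + 150·12 + 300·5 = 8850.
Σwᵢyᵢ = 300·1 + 450·7 + 150·3 + 300·3 + 150·1 + 300·11 = 8250.
x* = 8850/1650 = 5.36, y* = 8250/1650 = 5.00.

(5.36, 5.00)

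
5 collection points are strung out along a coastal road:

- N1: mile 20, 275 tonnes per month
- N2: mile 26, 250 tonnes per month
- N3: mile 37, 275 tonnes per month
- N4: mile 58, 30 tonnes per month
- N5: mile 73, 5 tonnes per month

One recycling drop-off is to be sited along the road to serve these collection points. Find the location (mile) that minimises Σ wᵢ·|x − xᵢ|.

x = 26

For a sum of weighted absolute distances on a line, the optimum is the weighted median (not the mean). Total weight W = 835; half-weight = 417.5.
Sort by position and accumulate weight:
  mile 20 (N1, w=275) → cum 275
  mile 26 (N2, w=250) → cum 525  ≥ 417.5 → median here
  mile 37 (N3, w=275) → cum 800
  mile 58 (N4, w=30) → cum 830
  mile 73 (N5, w=5) → cum 835
Optimal location: mile 26.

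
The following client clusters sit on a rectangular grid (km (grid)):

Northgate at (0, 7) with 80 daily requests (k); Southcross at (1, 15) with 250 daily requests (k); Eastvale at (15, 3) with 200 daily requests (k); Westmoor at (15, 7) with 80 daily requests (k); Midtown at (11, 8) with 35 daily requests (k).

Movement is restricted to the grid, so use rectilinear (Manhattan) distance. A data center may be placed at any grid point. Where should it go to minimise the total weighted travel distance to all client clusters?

(1, 7)

Manhattan distance separates: Σwᵢ(|x−xᵢ|+|y−yᵢ|) = Σwᵢ|x−xᵢ| + Σwᵢ|y−yᵢ|, so x and y are optimised independently as 1-D weighted medians.
Total weight W = 645; half = 322.5.
x-coordinate, sorted with cumulative weight:
  x=0 (Northgate, w=80) cum 80
  x=1 (Southcross, w=250) cum 330  ← median
  x=11 (Midtown, w=35) cum 365
  x=15 (Eastvale, w=200) cum 565
  x=15 (Westmoor, w=80) cum 645
⇒ x* = 1
y-coordinate, sorted with cumulative weight:
  y=3 (Eastvale, w=200) cum 200
  y=7 (Northgate, w=80) cum 280
  y=7 (Westmoor, w=80) cum 360  ← median
  y=8 (Midtown, w=35) cum 395
  y=15 (Southcross, w=250) cum 645
⇒ y* = 7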